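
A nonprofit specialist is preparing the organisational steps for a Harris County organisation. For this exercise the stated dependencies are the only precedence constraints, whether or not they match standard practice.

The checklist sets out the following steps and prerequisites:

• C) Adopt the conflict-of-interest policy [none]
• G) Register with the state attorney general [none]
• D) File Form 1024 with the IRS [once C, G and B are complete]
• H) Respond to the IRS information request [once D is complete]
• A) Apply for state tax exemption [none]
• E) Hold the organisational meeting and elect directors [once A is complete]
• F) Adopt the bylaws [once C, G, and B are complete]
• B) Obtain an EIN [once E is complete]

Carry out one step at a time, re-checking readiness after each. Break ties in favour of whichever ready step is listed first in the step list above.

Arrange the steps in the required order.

C G A E B D H F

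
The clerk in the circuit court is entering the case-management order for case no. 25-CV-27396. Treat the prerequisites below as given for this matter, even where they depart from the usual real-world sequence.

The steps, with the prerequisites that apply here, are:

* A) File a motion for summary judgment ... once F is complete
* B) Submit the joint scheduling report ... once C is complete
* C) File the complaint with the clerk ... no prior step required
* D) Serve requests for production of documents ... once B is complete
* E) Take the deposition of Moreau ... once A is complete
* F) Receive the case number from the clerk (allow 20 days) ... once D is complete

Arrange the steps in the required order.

C is the only step with nothing outstanding, so it goes first.
B needed C, now all done → B.
D needed B, now all done → D.
That leaves F as the only ready step → F.
Next only A has its prerequisites met → A.
That leaves E as the only ready step → E.

C, B, D, F, A, E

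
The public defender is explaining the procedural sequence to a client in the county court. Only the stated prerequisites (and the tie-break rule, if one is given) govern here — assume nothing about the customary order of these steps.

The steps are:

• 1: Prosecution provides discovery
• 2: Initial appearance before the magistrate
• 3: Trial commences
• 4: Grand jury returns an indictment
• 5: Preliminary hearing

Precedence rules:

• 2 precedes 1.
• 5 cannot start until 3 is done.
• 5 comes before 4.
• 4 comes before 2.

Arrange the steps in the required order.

3 5 4 2 1

Only 3 has no prerequisites, so it is first.
5 is the only step now ready → 5.
4 is the only step now ready → 4.
2 is the only step now ready → 2.
That leaves 1 as the only ready step → 1.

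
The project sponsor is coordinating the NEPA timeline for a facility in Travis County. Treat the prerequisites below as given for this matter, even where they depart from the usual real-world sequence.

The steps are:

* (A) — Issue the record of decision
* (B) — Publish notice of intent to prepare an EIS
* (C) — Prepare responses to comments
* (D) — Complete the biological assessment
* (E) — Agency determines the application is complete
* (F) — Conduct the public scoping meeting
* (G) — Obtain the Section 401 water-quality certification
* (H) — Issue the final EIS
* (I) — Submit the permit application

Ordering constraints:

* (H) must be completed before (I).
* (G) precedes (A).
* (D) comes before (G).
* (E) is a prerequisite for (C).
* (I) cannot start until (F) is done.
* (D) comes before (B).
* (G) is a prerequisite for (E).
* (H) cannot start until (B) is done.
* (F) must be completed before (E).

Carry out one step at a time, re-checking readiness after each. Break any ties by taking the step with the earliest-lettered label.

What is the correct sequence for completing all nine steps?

(D) → (B) → (F) → (G) → (A) → (E) → (C) → (H) → (I)

(D) and (F) have no prerequisites; (D) has the earlier label, so (D) is first.
(B) and (G) now also ready, so the ready set is {(B), (F), (G)}; (B) has the earlier label → (B).
(H) now also ready, so the ready set is {(F), (G), (H)}; (F) has the earlier label → (F).
Ready: (G) and (H). (G) has the earlier label → (G).
(A) and (E) now also ready, so the ready set is {(A), (E), (H)}; (A) has the earlier label → (A).
(E) and (H) are both available; (E) has the earlier label → (E).
(C) now also ready, so the ready set is {(C), (H)}; (C) has the earlier label → (C).
Next only (H) has its prerequisites met → (H).
That leaves (I) as the only ready step → (I).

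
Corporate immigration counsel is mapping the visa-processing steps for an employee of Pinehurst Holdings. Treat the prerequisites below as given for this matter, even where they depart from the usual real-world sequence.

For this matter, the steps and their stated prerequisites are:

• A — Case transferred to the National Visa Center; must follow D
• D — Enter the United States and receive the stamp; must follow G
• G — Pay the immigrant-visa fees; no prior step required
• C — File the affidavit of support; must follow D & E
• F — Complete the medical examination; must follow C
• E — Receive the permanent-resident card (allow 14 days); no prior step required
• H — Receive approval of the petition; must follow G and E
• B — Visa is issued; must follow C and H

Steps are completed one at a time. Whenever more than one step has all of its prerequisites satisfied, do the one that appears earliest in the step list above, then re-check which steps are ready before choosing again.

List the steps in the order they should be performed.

G, D, A, E, C, F, H, B

Nothing is required for G and E. G is listed earlier → G first.
D now also ready, so the ready set is {D, E}; D is listed earlier → D.
A now also ready, so the ready set is {A, E}; A is listed earlier → A.
Next only E has its prerequisites met → E.
Now C and H have their prerequisites met. C is listed earlier, so C next.
Ready: F and H. F is listed earlier → F.
H needed G and E, now all done → H.
B is the only step now ready → B.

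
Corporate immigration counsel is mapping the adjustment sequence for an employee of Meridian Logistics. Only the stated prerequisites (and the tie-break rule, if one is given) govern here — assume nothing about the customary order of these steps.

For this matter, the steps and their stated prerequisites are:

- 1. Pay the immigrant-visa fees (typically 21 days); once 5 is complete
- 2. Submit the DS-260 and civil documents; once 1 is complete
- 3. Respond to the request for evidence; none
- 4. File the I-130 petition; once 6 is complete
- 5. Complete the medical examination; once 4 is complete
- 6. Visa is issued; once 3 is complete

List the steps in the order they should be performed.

Only 3 has no prerequisites, so it is first.
That leaves 6 as the only ready step → 6.
4 is the only step now ready → 4.
5 needed 4, now all done → 5.
1 needed 5, now all done → 1.
Next only 2 has its prerequisites met → 2.

3 6 4 5 1 2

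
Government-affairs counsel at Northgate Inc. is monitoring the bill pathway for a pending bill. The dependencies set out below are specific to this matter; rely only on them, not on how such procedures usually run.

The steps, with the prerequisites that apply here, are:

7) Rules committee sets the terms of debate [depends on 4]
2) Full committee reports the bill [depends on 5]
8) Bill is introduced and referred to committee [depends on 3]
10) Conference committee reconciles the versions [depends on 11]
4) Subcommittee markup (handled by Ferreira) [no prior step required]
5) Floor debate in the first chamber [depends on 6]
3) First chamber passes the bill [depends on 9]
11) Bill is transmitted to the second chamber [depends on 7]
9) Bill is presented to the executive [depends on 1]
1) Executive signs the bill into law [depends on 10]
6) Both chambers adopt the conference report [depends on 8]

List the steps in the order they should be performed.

4, 7, 11, 10, 1, 9, 3, 8, 6, 5, 2

Only 4 has no prerequisites, so it is first.
That leaves 7 as the only ready step → 7.
11 needed 7, now all done → 11.
10 is the only step now ready → 10.
Next only 1 has its prerequisites met → 1.
9 needed 1, now all done → 9.
3 needed 9, now all done → 3.
8 needed 3, now all done → 8.
Next only 6 has its prerequisites met → 6.
5 is the only step now ready → 5.
2 is the only step now ready → 2.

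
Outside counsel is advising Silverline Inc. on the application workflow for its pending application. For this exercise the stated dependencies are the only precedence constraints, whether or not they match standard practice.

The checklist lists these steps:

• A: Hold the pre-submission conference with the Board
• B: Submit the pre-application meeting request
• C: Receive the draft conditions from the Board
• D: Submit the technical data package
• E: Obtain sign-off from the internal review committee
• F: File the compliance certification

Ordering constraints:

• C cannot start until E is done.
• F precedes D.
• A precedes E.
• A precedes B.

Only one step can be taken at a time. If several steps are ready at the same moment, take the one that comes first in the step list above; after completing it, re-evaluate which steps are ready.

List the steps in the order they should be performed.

A, B, E, C, F, D

Nothing is required for A and F. A is listed earlier → A first.
B and E now also ready, so the ready set is {B, E, F}; B is listed earlier → B.
Now E and F have their prerequisites met. E is listed earlier, so E next.
C now also ready, so the ready set is {C, F}; C is listed earlier → C.
F is the only step now ready → F.
D is the only step now ready → D.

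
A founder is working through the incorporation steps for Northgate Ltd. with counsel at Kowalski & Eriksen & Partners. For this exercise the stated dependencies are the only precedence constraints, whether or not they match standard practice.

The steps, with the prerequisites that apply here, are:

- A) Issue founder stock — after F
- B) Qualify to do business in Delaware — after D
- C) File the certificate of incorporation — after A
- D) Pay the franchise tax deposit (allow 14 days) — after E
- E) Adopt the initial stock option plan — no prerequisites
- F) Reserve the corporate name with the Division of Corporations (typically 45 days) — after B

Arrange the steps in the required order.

E → D → B → F → A → C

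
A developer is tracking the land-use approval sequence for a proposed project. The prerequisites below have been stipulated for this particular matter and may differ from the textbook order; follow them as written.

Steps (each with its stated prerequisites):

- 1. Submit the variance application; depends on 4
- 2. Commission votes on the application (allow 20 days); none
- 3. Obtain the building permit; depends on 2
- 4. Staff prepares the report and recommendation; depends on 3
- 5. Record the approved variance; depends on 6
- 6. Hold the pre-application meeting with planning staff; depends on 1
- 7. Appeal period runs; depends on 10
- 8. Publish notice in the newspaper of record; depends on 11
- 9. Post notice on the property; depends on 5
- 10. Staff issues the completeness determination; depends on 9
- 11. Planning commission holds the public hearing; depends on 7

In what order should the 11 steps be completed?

2 has no prerequisites → 2 first.
That leaves 3 as the only ready step → 3.
That leaves 4 as the only ready step → 4.
1 needed 4, now all done → 1.
Next only 6 has its prerequisites met → 6.
Next only 5 has its prerequisites met → 5.
9 needed 5, now all done → 9.
10 needed 9, now all done → 10.
That leaves 7 as the only ready step → 7.
11 needed 7, now all done → 11.
8 needed 11, now all done → 8.

2, 3, 4, 1, 6, 5, 9, 10, 7, 11, 8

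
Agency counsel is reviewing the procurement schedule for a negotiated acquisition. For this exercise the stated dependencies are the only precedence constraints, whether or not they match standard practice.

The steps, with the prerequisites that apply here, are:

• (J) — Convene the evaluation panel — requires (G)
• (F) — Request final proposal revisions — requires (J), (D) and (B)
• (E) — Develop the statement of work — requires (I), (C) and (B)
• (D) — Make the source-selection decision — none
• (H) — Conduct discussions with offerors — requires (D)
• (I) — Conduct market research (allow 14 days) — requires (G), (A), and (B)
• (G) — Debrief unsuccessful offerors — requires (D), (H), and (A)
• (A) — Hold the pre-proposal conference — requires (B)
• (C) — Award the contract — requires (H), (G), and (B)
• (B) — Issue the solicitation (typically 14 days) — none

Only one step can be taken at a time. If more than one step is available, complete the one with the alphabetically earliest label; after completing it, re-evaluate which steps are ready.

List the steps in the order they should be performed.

(B) (A) (D) (H) (G) (C) (I) (E) (J) (F)

(B) and (D) have no prerequisites; (B) has the earlier label, so (B) is first.
Ready: (A) and (D). (A) has the earlier label → (A).
That leaves (D) as the only ready step → (D).
(H) needed (D), now all done → (H).
That leaves (G) as the only ready step → (G).
Now (C), (I) and (J) have their prerequisites met. (C) has the earlier label, so (C) next.
Now (I) and (J) have their prerequisites met. (I) has the earlier label, so (I) next.
(E) now also ready, so the ready set is {(E), (J)}; (E) has the earlier label → (E).
(J) needed (G), now all done → (J).
Next only (F) has its prerequisites met → (F).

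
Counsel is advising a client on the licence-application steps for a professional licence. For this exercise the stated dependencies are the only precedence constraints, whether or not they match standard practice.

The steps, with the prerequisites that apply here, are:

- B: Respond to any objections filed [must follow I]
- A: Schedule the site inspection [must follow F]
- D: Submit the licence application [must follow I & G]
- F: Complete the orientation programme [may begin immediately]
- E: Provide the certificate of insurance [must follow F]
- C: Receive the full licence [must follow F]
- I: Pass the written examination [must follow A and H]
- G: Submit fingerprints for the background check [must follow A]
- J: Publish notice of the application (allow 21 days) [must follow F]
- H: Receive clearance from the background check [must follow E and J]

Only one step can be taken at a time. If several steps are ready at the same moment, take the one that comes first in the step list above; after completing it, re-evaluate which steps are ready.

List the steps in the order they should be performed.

F is the only step with nothing outstanding, so it goes first.
A, E, C and J are all available; A is listed earlier → A.
Ready: E, C, G and J. E is listed earlier → E.
Now C, G and J have their prerequisites met. C is listed earlier, so C next.
Ready: G and J. G is listed earlier → G.
That leaves J as the only ready step → J.
H is the only step now ready → H.
Next only I has its prerequisites met → I.
Ready: B and D. B is listed earlier → B.
D needed I and G, now all done → D.

F, A, E, C, G, J, H, I, B, D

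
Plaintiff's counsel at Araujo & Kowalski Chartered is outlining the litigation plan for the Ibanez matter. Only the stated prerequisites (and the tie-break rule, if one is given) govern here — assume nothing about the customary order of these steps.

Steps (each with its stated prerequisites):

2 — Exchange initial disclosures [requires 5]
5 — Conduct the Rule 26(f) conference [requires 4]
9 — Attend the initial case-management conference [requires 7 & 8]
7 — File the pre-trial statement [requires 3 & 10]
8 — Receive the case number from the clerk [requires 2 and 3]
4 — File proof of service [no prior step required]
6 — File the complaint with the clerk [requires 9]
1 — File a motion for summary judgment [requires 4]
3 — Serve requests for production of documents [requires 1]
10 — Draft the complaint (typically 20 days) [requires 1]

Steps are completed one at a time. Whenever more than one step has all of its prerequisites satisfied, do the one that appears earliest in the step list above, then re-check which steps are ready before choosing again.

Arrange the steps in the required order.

4 5 2 1 3 8 10 7 9 6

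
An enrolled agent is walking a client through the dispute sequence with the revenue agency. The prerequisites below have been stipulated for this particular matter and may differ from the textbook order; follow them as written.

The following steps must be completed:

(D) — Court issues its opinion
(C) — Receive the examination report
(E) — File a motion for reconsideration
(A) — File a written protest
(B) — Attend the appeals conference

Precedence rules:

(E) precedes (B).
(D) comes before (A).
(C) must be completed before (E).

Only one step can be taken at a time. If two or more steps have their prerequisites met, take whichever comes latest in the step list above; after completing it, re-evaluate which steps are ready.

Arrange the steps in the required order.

(C) → (E) → (B) → (D) → (A)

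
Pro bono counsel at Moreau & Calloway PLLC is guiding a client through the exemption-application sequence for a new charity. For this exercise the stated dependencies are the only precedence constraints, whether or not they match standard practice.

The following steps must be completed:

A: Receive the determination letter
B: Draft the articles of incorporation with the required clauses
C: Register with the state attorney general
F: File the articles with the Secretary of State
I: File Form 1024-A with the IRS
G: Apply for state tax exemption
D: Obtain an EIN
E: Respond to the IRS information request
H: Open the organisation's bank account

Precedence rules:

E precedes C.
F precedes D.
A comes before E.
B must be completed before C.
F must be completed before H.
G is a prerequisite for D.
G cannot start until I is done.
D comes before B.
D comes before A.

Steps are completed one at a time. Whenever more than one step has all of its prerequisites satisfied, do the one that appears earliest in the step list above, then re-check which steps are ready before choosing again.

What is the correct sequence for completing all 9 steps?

F → I → G → D → A → B → E → C → H

Nothing is required for F and I. F is listed earlier → F first.
H now also ready, so the ready set is {I, H}; I is listed earlier → I.
Ready: G and H. G is listed earlier → G.
Now D and H have their prerequisites met. D is listed earlier, so D next.
A and B now also ready, so the ready set is {A, B, H}; A is listed earlier → A.
B, E and H are all available; B is listed earlier → B.
E and H are both available; E is listed earlier → E.
Ready: C and H. C is listed earlier → C.
H is the only step now ready → H.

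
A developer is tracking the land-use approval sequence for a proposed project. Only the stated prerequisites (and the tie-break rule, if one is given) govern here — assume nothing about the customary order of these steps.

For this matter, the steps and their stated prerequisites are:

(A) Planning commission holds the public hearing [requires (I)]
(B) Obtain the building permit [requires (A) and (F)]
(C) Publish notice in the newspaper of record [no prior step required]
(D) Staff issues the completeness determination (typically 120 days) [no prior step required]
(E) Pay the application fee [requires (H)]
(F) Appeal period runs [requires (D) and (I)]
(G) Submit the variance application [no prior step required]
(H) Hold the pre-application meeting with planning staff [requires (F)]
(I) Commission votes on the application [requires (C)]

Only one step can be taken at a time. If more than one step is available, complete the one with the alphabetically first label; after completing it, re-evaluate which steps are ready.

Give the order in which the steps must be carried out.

(C), (D) and (G) have no prerequisites; (C) has the earlier label, so (C) is first.
(I) now also ready, so the ready set is {(D), (G), (I)}; (D) has the earlier label → (D).
Now (G) and (I) have their prerequisites met. (G) has the earlier label, so (G) next.
(I) needed (C), now all done → (I).
Ready: (A) and (F). (A) has the earlier label → (A).
That leaves (F) as the only ready step → (F).
Now (B) and (H) have their prerequisites met. (B) has the earlier label, so (B) next.
Next only (H) has its prerequisites met → (H).
That leaves (E) as the only ready step → (E).

(C) → (D) → (G) → (I) → (A) → (F) → (B) → (H) → (E)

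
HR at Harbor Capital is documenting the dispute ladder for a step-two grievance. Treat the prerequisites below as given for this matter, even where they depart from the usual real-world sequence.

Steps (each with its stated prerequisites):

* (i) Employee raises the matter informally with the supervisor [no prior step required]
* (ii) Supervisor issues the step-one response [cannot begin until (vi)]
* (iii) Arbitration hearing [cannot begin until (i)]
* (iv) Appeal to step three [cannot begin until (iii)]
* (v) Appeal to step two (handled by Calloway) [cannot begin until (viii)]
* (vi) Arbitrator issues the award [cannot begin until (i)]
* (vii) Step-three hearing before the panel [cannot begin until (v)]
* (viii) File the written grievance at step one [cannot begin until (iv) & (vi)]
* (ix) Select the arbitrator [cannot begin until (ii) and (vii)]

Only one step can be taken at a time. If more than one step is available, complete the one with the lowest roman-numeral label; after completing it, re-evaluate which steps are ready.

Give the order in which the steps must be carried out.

(i), (iii), (iv), (vi), (ii), (viii), (v), (vii), (ix)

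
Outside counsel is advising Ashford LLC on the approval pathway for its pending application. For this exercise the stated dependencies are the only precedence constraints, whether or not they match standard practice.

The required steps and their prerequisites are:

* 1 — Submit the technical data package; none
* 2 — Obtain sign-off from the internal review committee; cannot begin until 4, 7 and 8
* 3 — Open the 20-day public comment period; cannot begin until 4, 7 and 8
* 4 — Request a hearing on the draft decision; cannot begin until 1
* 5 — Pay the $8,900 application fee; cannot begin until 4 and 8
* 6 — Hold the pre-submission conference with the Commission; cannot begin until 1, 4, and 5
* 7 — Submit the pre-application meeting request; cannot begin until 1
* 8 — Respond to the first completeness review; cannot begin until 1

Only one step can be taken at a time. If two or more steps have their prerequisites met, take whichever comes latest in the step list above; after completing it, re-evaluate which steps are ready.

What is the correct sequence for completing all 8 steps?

1 → 8 → 7 → 4 → 5 → 6 → 3 → 2

1 has no prerequisites → 1 first.
8, 7 and 4 are all available; 8 is listed later → 8.
Ready: 7 and 4. 7 is listed later → 7.
That leaves 4 as the only ready step → 4.
Now 5, 3 and 2 have their prerequisites met. 5 is listed later, so 5 next.
6 now also ready, so the ready set is {6, 3, 2}; 6 is listed later → 6.
Now 3 and 2 have their prerequisites met. 3 is listed later, so 3 next.
That leaves 2 as the only ready step → 2.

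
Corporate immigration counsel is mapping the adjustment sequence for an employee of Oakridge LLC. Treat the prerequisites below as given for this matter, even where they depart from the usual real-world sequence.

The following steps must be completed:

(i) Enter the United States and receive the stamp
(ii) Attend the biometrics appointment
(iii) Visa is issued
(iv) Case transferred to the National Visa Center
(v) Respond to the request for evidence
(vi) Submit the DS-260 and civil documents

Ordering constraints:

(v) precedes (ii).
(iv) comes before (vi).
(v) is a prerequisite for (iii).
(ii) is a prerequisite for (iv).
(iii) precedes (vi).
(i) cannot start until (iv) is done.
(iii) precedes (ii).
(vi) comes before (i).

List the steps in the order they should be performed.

(v) is the only step with nothing outstanding, so it goes first.
(iii) is the only step now ready → (iii).
(ii) needed (iii) and (v), now all done → (ii).
That leaves (iv) as the only ready step → (iv).
That leaves (vi) as the only ready step → (vi).
That leaves (i) as the only ready step → (i).

(v) (iii) (ii) (iv) (vi) (i)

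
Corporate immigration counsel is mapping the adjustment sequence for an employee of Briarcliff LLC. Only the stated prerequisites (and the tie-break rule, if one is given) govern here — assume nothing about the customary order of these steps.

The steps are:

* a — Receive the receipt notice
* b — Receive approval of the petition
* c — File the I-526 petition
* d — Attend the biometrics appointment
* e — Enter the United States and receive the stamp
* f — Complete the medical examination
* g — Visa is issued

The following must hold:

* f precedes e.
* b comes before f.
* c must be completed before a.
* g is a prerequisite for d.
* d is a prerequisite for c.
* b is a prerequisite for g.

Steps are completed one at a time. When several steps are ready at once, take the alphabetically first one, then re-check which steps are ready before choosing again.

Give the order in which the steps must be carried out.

b is the only step with nothing outstanding, so it goes first.
f and g are both available; f has the earlier label → f.
e now also ready, so the ready set is {e, g}; e has the earlier label → e.
That leaves g as the only ready step → g.
d needed g, now all done → d.
That leaves c as the only ready step → c.
Next only a has its prerequisites met → a.

b → f → e → g → d → c → a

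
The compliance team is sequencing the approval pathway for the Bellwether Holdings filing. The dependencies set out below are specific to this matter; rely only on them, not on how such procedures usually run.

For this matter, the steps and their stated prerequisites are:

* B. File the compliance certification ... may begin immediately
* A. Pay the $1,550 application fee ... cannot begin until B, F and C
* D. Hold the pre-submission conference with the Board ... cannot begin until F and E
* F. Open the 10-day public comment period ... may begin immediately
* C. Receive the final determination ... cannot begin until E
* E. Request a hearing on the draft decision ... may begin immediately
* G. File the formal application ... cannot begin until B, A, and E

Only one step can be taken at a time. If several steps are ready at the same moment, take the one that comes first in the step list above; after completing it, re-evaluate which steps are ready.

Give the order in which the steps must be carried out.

B, F, E, D, C, A, G

B, F and E have no prerequisites; B is listed earlier, so B is first.
F and E are both available; F is listed earlier → F.
That leaves E as the only ready step → E.
Now D and C have their prerequisites met. D is listed earlier, so D next.
C needed E, now all done → C.
A needed B, F and C, now all done → A.
Next only G has its prerequisites met → G.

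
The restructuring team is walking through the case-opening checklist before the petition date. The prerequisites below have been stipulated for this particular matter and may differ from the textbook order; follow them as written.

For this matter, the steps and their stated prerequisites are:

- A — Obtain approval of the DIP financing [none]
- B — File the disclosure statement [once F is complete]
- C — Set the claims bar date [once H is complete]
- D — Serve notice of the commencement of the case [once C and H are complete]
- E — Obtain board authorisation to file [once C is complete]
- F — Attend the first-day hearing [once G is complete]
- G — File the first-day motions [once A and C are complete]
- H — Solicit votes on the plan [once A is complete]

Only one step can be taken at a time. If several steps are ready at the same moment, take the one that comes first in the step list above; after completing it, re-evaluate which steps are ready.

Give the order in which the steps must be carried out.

Only A has no prerequisites, so it is first.
H needed A, now all done → H.
C is the only step now ready → C.
Ready: D, E and G. D is listed earlier → D.
Now E and G have their prerequisites met. E is listed earlier, so E next.
G is the only step now ready → G.
F needed G, now all done → F.
B is the only step now ready → B.

A, H, C, D, E, G, F, B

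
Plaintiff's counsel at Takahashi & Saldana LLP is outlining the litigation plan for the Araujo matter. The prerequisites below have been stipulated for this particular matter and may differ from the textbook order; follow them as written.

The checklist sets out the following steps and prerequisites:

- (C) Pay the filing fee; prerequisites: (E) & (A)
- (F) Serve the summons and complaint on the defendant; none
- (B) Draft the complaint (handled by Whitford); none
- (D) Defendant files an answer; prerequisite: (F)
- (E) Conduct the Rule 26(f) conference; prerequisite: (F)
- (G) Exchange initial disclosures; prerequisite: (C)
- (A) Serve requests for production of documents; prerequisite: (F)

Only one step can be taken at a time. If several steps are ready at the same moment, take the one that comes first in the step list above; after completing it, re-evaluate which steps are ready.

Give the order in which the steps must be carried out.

(F) and (B) have no prerequisites; (F) is listed earlier, so (F) is first.
Ready: (B), (D), (E) and (A). (B) is listed earlier → (B).
Ready: (D), (E) and (A). (D) is listed earlier → (D).
(E) and (A) are both available; (E) is listed earlier → (E).
That leaves (A) as the only ready step → (A).
That leaves (C) as the only ready step → (C).
(G) is the only step now ready → (G).

(F), (B), (D), (E), (A), (C), (G)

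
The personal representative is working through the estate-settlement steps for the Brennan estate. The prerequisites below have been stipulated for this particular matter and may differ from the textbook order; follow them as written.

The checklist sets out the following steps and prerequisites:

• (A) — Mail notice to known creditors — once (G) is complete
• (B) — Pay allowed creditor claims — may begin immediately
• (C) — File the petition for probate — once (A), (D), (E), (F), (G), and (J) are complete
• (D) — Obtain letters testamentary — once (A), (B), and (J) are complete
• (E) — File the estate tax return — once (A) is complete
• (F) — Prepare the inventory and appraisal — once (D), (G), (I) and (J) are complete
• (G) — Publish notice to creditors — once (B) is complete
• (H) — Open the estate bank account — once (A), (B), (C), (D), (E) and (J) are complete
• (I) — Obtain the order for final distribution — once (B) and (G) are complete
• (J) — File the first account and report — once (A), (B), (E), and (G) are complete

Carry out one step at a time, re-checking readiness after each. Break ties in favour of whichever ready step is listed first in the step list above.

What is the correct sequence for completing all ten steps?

(B) has no prerequisites → (B) first.
Next only (G) has its prerequisites met → (G).
(A) and (I) are both available; (A) is listed earlier → (A).
(E) now also ready, so the ready set is {(E), (I)}; (E) is listed earlier → (E).
Now (I) and (J) have their prerequisites met. (I) is listed earlier, so (I) next.
That leaves (J) as the only ready step → (J).
(D) needed (A), (B) and (J), now all done → (D).
(F) is the only step now ready → (F).
That leaves (C) as the only ready step → (C).
That leaves (H) as the only ready step → (H).

(B) → (G) → (A) → (E) → (I) → (J) → (D) → (F) → (C) → (H)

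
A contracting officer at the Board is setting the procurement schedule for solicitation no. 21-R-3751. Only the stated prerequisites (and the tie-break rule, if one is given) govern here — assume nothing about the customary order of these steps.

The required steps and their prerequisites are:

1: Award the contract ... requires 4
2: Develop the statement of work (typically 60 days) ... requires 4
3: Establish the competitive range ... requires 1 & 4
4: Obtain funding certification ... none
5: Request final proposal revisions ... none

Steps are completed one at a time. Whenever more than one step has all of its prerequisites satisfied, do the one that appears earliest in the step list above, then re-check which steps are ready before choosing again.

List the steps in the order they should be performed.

4 → 1 → 2 → 3 → 5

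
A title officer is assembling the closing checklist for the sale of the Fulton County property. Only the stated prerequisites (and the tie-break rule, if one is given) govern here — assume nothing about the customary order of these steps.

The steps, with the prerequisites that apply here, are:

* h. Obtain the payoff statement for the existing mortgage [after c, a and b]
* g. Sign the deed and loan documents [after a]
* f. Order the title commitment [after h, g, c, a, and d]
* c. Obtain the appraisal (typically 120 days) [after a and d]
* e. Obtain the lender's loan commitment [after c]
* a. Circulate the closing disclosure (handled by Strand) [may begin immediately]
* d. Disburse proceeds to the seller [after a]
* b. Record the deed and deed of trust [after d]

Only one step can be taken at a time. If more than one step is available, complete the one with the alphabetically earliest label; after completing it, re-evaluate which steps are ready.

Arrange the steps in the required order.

a is the only step with nothing outstanding, so it goes first.
d and g are both available; d has the earlier label → d.
b and c now also ready, so the ready set is {b, c, g}; b has the earlier label → b.
c and g are both available; c has the earlier label → c.
e, g and h are all available; e has the earlier label → e.
Ready: g and h. g has the earlier label → g.
h needed a, b and c, now all done → h.
f is the only step now ready → f.

a, d, b, c, e, g, h, f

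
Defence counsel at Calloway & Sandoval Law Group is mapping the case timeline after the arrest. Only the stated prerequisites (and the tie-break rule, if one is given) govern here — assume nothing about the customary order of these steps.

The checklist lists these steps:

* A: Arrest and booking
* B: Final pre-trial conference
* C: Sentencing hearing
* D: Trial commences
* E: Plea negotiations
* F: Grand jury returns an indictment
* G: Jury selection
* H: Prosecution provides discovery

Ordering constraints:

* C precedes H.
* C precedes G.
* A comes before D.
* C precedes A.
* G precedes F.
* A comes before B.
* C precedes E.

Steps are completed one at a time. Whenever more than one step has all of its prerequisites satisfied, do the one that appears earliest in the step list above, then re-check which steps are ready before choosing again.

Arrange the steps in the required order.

C is the only step with nothing outstanding, so it goes first.
Now A, E, G and H have their prerequisites met. A is listed earlier, so A next.
Ready: B, D, E, G and H. B is listed earlier → B.
Ready: D, E, G and H. D is listed earlier → D.
Now E, G and H have their prerequisites met. E is listed earlier, so E next.
Now G and H have their prerequisites met. G is listed earlier, so G next.
F now also ready, so the ready set is {F, H}; F is listed earlier → F.
Next only H has its prerequisites met → H.

C, A, B, D, E, G, F, H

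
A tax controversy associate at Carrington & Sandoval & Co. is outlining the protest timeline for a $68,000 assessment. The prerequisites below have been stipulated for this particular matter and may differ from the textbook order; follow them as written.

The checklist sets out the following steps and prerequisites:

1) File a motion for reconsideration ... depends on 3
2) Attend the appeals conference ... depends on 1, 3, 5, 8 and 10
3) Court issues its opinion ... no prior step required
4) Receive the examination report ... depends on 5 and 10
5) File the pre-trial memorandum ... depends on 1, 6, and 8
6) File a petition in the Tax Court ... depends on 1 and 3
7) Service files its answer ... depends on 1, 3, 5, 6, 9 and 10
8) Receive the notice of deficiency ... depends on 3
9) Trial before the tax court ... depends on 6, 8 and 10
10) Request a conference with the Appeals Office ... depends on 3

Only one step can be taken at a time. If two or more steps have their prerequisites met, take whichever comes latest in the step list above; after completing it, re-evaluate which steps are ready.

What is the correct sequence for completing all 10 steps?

3, 10, 8, 1, 6, 9, 5, 7, 4, 2

Only 3 has no prerequisites, so it is first.
Now 10, 8 and 1 have their prerequisites met. 10 is listed later, so 10 next.
Ready: 8 and 1. 8 is listed later → 8.
1 is the only step now ready → 1.
That leaves 6 as the only ready step → 6.
Now 9 and 5 have their prerequisites met. 9 is listed later, so 9 next.
5 needed 8, 6 and 1, now all done → 5.
Ready: 7, 4 and 2. 7 is listed later → 7.
4 and 2 are both available; 4 is listed later → 4.
2 needed 10, 8, 5, 3 and 1, now all done → 2.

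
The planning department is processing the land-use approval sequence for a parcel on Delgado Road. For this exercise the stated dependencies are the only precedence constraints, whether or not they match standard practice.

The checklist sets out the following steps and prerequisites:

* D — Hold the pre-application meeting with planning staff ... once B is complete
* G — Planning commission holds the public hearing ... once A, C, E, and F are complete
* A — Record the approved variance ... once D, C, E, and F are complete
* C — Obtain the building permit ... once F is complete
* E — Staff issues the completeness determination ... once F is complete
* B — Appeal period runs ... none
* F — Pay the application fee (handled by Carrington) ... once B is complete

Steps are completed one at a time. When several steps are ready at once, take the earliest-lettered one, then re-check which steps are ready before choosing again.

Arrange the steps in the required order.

Only B has no prerequisites, so it is first.
Now D and F have their prerequisites met. D has the earlier label, so D next.
F needed B, now all done → F.
C and E are both available; C has the earlier label → C.
Next only E has its prerequisites met → E.
A needed C, D, E and F, now all done → A.
G is the only step now ready → G.

B, D, F, C, E, A, G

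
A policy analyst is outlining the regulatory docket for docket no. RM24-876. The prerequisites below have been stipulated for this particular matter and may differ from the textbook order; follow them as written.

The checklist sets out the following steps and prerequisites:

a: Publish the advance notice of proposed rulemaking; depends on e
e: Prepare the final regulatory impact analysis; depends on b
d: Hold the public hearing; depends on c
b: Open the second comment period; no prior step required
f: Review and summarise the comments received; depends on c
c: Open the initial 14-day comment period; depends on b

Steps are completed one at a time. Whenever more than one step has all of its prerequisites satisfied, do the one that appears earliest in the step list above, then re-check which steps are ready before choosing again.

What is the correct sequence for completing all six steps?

b, e, a, c, d, f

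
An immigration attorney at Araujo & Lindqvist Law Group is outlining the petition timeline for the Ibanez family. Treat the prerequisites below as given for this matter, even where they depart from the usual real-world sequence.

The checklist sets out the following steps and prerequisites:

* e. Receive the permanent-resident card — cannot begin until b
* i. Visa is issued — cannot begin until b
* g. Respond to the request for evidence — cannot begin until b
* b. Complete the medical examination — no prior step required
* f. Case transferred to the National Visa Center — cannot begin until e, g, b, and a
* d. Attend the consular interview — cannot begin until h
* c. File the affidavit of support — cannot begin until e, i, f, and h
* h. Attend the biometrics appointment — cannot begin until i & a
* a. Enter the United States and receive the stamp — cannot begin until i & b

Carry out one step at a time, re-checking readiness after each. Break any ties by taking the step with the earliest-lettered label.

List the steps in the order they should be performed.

b → e → g → i → a → f → h → c → d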